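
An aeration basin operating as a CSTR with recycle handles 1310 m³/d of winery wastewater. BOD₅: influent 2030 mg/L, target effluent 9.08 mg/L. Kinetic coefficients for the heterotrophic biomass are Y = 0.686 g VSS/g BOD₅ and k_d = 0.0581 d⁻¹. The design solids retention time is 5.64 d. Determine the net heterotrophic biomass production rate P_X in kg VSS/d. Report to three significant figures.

Observed yield with endogenous decay: Y_obs = Y / (1 + k_d·θ_c) = 0.686 / (1 + 0.0581 × 5.64) = 0.686 / 1.328 = 0.5167 g VSS/g BOD₅.
Mass of BOD₅ removed per day: Q(S₀ − S) = 1310 × 2021 g/m³ = 2647 kg/d.
Biomass produced: P_X = Y_obs·Q·ΔS = 0.5167 × 2647 ≈ 1368 kg VSS/d.

P_X ≈ 1370 kg VSS/d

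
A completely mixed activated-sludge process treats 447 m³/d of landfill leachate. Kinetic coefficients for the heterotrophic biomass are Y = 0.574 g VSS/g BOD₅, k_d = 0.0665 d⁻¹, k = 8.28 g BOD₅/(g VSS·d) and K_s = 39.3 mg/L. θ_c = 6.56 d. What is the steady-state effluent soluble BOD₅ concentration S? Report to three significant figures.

Effluent substrate depends only on kinetics and SRT: S = K_s(1 + k_d θ_c) / [θ_c(Yk − k_d) − 1] = 39.3 × (1 + 0.0665 × 6.56) / [6.56 × (0.574 × 8.28 − 0.0665) − 1] = 56.44 / 29.74 = 1.898 mg/L.

S ≈ 1.90 mg/L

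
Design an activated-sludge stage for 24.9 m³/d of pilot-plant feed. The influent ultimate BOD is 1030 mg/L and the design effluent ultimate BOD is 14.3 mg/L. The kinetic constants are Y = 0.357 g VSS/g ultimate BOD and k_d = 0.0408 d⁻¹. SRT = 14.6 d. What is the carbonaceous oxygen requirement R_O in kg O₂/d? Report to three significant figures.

R_O ≈ 17.3 kg O₂/d

Correct the yield for decay: Y_obs = Y/(1 + k_d θ_c) = 0.357 / (1 + 0.0408 × 14.6) = 0.357 / 1.596 = 0.2237.
Mass of ultimate BOD removed per day: Q(S₀ − S) = 24.9 × 1016 g/m³ = 25.29 kg/d.
P_X = Y_obs·Q·(S₀ − S) = 0.2237 × 25.29 = 5.658 kg VSS/d.
R_O = Q·ΔS − 1.42 P_X = 25.29 − 8.035 = 17.26 kg O₂/d.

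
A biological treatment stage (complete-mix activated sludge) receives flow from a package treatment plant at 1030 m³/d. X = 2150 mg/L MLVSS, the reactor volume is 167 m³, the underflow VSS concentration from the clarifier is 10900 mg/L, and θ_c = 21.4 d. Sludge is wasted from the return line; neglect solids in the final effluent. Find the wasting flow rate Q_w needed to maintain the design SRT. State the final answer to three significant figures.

Q_w = (V·X)/(θ_c X_r) = 167.0 × 2150 / (21.4 × 10900) = 1.539 m³/d.

Q_w ≈ 1.54 m³/d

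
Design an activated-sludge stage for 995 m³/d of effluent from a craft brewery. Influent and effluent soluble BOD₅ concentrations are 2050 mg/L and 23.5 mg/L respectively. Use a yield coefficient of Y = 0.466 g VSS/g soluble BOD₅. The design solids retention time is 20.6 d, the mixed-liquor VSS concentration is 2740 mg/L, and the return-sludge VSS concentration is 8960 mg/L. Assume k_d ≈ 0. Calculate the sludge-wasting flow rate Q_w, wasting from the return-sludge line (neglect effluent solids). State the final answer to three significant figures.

Q_w ≈ 105 m³/d

With k_d = 0 the design equation reduces to V = Y Q (S₀−S) θ_c / X = 0.466 × 995 × (2050 − 23.5) × 20.6 / 2740 = 7064 m³.
Q_w = (V·X)/(θ_c X_r) = 7064 × 2740 / (20.6 × 8960) = 104.9 m³/d.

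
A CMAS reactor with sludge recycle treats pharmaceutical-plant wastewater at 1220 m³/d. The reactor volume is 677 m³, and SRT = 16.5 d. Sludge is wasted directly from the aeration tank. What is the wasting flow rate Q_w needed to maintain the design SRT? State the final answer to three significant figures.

Q_w ≈ 41.0 m³/d

With mixed-liquor wasting, θ_c = V/Q_w, so Q_w = V/θ_c = 677.0/16.5 = 41.03 m³/d.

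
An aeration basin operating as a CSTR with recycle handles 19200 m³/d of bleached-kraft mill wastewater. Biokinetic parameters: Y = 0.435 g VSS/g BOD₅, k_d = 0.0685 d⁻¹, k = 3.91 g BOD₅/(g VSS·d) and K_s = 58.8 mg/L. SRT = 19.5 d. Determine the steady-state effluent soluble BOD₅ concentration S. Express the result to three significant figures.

S ≈ 4.45 mg/L

For a completely mixed reactor with recycle the Lawrence–McCarty relation gives S = K_s·(1 + k_d·θ_c) / [θ_c·(Y·k − k_d) − 1] = 58.8 × (1 + 0.0685 × 19.5) / [19.5 × (0.435 × 3.91 − 0.0685) − 1] = 137.3 / 30.83 = 4.455 mg/L.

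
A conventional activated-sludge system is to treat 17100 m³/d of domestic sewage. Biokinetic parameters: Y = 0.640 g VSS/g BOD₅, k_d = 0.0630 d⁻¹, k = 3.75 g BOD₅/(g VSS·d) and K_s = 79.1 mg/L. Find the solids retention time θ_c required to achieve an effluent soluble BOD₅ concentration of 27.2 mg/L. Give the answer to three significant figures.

At the target effluent, Y k S/(K_s+S) = 0.640×3.75×27.2/106.3 = 0.6141 d⁻¹.
1/θ_c = 0.6141 − 0.0630 = 0.5511 d⁻¹, so θ_c = 1.815 d.

θ_c ≈ 1.81 d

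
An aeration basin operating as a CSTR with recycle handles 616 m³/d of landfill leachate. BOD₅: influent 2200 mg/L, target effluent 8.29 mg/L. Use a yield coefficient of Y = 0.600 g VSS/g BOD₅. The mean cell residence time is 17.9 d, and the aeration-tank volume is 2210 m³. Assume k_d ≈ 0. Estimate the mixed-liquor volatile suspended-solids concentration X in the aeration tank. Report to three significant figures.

X ≈ 6560 mg/L

Without decay, X = Y Q (S₀−S) θ_c / V = 0.600 × 616 × (2200 − 8.29) × 17.9 / 2210 = 6561 mg/L.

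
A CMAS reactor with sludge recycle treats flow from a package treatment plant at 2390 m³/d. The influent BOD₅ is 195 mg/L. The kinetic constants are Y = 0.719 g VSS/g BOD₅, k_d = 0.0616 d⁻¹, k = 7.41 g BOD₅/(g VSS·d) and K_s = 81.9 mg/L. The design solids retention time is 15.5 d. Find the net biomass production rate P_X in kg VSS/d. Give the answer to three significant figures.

P_X ≈ 170 kg VSS/d

Effluent substrate depends only on kinetics and SRT: S = K_s(1 + k_d θ_c) / [θ_c(Yk − k_d) − 1] = 81.9 × (1 + 0.0616 × 15.5) / [15.5 × (0.719 × 7.41 − 0.0616) − 1] = 160.1 / 80.63 = 1.986 mg/L.
Y_obs = Y / (1 + k_d θ_c) = 0.719 / (1 + 0.0616 × 15.5) = 0.719 / 1.955 = 0.3678.
Substrate removed = Q·(S₀ − S) = 2390 m³/d × (195 − 1.99) g/m³ = 4.61×10^5 g/d = 461.3 kg/d.
Biomass produced: P_X = Y_obs·Q·ΔS = 0.3678 × 461.3 ≈ 169.7 kg VSS/d.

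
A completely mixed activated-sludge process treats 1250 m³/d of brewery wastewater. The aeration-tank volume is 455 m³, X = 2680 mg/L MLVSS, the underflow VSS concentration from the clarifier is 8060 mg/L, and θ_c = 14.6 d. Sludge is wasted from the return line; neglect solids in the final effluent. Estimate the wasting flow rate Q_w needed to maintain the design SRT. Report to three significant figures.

Wasting from the return line (neglecting effluent solids): Q_w = V·X / (θ_c·X_r) = 455.0 × 2680 / (14.6 × 8060) = 10.36 m³/d.

Q_w ≈ 10.4 m³/d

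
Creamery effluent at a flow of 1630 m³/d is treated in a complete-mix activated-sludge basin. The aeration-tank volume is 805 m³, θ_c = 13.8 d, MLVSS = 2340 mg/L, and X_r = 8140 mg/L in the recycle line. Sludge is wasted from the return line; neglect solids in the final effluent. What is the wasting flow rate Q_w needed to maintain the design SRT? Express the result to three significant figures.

θ_c = V·X/(Q_w·X_r) when wasting from the recycle, so Q_w = V·X/(θ_c·X_r) = 805.0 × 2340 / (13.8 × 8140) = 16.77 m³/d.

Q_w ≈ 16.8 m³/d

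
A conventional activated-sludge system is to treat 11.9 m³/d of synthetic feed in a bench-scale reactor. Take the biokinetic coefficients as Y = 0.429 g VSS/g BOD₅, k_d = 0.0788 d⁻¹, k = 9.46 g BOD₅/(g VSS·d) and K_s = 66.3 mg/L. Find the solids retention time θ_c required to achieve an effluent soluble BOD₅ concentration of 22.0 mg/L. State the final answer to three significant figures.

From 1/θ_c = Y·k·S/(K_s + S) − k_d: Y·k·S/(K_s+S) = 0.429 × 9.46 × 22.0 / (66.3 + 22.0) = 1.011 d⁻¹.
Then 1/θ_c = μ − k_d = 1.011 − 0.0788 = 0.9323 d⁻¹, giving θ_c = 1.073 d.

θ_c ≈ 1.07 d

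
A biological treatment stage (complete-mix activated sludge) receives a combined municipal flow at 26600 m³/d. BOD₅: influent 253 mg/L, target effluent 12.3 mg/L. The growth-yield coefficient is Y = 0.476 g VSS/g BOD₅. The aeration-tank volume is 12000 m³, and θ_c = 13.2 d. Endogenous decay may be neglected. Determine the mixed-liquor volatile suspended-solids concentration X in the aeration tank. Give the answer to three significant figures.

From V·X = Y·Q·(S₀ − S)·θ_c (decay neglected): X = 0.476 × 26600 × (253 − 12.3) × 13.2 / 12000 = 3352 mg/L.

X ≈ 3350 mg/L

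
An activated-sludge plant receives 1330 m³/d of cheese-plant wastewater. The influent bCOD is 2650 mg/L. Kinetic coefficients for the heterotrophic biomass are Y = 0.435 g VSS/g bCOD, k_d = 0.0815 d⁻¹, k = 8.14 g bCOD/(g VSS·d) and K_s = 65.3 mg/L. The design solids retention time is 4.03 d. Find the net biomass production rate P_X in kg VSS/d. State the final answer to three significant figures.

P_X ≈ 1150 kg VSS/d

From the Monod/SRT balance for a CMAS, S = K_s·(1+k_d θ_c)/[θ_c·(Y k − k_d) − 1] = 65.3 × (1 + 0.0815 × 4.03) / [4.03 × (0.435 × 8.14 − 0.0815) − 1] = 86.75 / 12.94 = 6.703 mg/L.
The observed yield is Y_obs = Y/(1 + k_d·θ_c) = 0.435 / (1 + 0.0815 × 4.03) = 0.435 / 1.328 = 0.3275 g VSS per g bCOD removed.
ΔS = 2650 − 6.70 = 2643 mg/L, so the substrate removal rate is 1330 × 2643/1000 = 3516 kg bCOD/d.
P_X = Y_obs · Q(S₀ − S) = 0.3275 × 3516 = 1151 kg VSS/d.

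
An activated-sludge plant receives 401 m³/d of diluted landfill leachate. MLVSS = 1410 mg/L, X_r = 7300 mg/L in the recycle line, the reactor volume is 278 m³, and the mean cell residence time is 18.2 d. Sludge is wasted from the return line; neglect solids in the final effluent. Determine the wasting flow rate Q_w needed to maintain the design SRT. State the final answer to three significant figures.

Q_w ≈ 2.95 m³/d

Wasting from the return line (neglecting effluent solids): Q_w = V·X / (θ_c·X_r) = 278.0 × 1410 / (18.2 × 7300) = 2.950 m³/d.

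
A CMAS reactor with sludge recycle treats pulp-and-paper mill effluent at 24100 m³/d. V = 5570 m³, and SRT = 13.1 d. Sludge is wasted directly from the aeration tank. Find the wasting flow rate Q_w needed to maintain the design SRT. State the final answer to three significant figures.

With mixed-liquor wasting, θ_c = V/Q_w, so Q_w = V/θ_c = 5570/13.1 = 425.2 m³/d.

Q_w ≈ 425 m³/d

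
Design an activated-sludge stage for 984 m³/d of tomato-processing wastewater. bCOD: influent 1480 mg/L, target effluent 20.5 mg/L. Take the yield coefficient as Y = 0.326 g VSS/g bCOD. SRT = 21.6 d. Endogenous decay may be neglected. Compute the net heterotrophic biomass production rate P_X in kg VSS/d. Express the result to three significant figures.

No decay correction is needed, so Y_obs = Y = 0.326.
Substrate removed = Q·(S₀ − S) = 984 m³/d × (1480 − 20.5) g/m³ = 1.44×10^6 g/d = 1436 kg/d.
Net biomass production P_X = Y_obs × Q·(S₀ − S) = 0.3260 × 1436 = 468.2 kg VSS/d.

P_X ≈ 468 kg VSS/d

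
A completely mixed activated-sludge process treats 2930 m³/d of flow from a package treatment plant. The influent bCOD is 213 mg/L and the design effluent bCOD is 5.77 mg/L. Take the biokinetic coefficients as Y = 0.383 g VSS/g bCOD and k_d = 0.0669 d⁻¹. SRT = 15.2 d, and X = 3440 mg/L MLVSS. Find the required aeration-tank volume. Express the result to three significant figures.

Steady-state biomass mass balance: V·X·(1 + k_d·θ_c) = Y·Q·(S₀ − S)·θ_c, so V = 0.383 × 2930 × (213 − 5.77) × 15.2 / [3440 × (1 + 0.0669 × 15.2)] = 3.53×10^6 / 6938 = 509.5 m³.

V ≈ 509 m³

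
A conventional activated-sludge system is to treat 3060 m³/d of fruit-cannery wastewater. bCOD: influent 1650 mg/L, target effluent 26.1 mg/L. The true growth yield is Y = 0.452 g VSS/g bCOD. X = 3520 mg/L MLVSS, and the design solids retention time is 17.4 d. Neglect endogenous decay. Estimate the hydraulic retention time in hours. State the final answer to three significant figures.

Biomass mass balance (decay neglected): V·X = Y·Q·(S₀ − S)·θ_c, so V = 0.452 × 3060 × (1650 − 26.1) × 17.4 / 3520 = 11103 m³.
Hydraulic retention time τ = V/Q = 11103 / 3060 = 3.628 d = 87.08 h.

τ ≈ 87.1 h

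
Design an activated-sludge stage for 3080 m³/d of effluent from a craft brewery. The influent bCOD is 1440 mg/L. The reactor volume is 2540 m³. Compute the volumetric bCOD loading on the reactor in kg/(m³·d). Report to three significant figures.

Applied bCOD load per unit volume = Q·S₀/V = (3080 × 1440/1000)/2540 = 1.746 kg bCOD·m⁻³·d⁻¹.

L_v ≈ 1.75 kg bCOD/(m³·d)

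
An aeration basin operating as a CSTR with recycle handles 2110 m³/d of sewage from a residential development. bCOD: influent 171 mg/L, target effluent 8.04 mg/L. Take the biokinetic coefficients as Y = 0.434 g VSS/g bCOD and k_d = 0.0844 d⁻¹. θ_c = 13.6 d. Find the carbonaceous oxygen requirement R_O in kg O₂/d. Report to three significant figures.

Y_obs = Y / (1 + k_d θ_c) = 0.434 / (1 + 0.0844 × 13.6) = 0.434 / 2.148 = 0.2021.
ΔS = 171 − 8.04 = 163.0 mg/L, so the substrate removal rate is 2110 × 163.0/1000 = 343.8 kg bCOD/d.
Net sludge production P_X = 0.2021 × 343.8 = 69.48 kg VSS/d.
Carbonaceous O₂ demand = substrate oxidised − cell-mass equivalent = 343.8 − 1.42 × 69.48 = 245.2 kg O₂/d.

R_O ≈ 245 kg O₂/d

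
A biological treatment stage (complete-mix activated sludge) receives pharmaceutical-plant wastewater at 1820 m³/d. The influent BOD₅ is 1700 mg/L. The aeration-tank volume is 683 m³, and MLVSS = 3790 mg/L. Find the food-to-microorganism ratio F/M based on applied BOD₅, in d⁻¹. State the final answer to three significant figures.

F/M ≈ 1.20 d⁻¹

F/M = applied load / biomass = Q·S₀/(V·X) = 1820 × 1700 / (683.0 × 3790) = 1.195 d⁻¹.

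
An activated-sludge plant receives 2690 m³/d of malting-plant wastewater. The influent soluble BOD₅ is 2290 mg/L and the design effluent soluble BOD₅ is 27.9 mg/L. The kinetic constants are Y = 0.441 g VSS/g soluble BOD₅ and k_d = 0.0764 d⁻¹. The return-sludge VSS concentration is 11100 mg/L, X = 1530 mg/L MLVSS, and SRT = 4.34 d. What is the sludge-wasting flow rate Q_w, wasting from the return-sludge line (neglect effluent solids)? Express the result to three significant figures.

Steady-state biomass mass balance: V·X·(1 + k_d·θ_c) = Y·Q·(S₀ − S)·θ_c, so V = 0.441 × 2690 × (2290 − 27.9) × 4.34 / [1530 × (1 + 0.0764 × 4.34)] = 1.16×10^7 / 2037 = 5717 m³.
θ_c = V·X/(Q_w·X_r) when wasting from the recycle, so Q_w = V·X/(θ_c·X_r) = 5717 × 1530 / (4.34 × 11100) = 181.6 m³/d.

Q_w ≈ 182 m³/d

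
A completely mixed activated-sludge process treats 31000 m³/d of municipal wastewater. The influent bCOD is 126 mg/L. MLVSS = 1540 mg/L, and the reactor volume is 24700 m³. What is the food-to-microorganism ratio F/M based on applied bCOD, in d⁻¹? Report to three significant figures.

F/M ≈ 0.103 d⁻¹

F/M = applied load / biomass = Q·S₀/(V·X) = 31000 × 126 / (24700 × 1540) = 0.1027 d⁻¹.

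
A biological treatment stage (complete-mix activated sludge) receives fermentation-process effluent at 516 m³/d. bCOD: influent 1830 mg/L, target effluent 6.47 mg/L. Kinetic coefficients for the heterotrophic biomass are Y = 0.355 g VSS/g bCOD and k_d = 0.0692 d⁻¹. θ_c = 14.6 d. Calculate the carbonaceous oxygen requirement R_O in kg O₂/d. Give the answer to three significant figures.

R_O ≈ 705 kg O₂/d

Correct the yield for decay: Y_obs = Y/(1 + k_d θ_c) = 0.355 / (1 + 0.0692 × 14.6) = 0.355 / 2.010 = 0.1766.
Substrate removed = Q·(S₀ − S) = 516 m³/d × (1830 − 6.47) g/m³ = 9.41×10^5 g/d = 940.9 kg/d.
Biomass synthesised: P_X = Y_obs × 940.9 = 166.2 kg VSS/d.
R_O = Q·(S₀ − S) − 1.42·P_X = 940.9 − 1.42 × 166.2 = 705.0 kg O₂/d.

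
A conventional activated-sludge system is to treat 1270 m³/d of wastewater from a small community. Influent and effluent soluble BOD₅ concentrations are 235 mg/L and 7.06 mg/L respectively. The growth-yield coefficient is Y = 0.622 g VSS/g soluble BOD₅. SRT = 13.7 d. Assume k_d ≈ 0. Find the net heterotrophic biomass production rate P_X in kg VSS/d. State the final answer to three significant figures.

With endogenous decay neglected, the observed yield equals the true yield: Y_obs = Y = 0.622 g VSS/g soluble BOD₅.
ΔS = 235 − 7.06 = 227.9 mg/L, so the substrate removal rate is 1270 × 227.9/1000 = 289.5 kg soluble BOD₅/d.
P_X = Y_obs · Q(S₀ − S) = 0.6220 × 289.5 = 180.1 kg VSS/d.

P_X ≈ 180 kg VSS/d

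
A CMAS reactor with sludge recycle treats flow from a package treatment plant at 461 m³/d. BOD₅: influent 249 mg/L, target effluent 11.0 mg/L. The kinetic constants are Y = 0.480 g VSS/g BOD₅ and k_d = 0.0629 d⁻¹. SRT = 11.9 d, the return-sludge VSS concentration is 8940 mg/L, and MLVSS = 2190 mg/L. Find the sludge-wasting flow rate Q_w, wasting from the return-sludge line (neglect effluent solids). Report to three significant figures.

Steady-state biomass mass balance: V·X·(1 + k_d·θ_c) = Y·Q·(S₀ − S)·θ_c, so V = 0.480 × 461 × (249 − 11.0) × 11.9 / [2190 × (1 + 0.0629 × 11.9)] = 6.27×10^5 / 3829 = 163.7 m³.
Q_w = (V·X)/(θ_c X_r) = 163.7 × 2190 / (11.9 × 8940) = 3.369 m³/d.

Q_w ≈ 3.37 m³/d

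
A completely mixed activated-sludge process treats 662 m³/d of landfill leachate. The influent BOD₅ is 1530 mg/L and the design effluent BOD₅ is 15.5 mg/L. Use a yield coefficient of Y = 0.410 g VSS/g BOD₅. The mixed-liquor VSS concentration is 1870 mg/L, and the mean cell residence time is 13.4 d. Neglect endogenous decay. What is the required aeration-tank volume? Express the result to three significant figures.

V ≈ 2950 m³

With k_d = 0 the design equation reduces to V = Y Q (S₀−S) θ_c / X = 0.410 × 662 × (1530 − 15.5) × 13.4 / 1870 = 2946 m³.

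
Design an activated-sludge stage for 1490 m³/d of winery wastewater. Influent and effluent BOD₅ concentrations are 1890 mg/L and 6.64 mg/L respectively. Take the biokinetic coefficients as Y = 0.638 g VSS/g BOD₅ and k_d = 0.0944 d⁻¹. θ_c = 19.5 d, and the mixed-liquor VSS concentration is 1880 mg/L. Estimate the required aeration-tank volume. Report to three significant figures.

V ≈ 6540 m³

Rearranging the biomass balance for a CMAS with decay, V = Y·Q·ΔS·θ_c / [X·(1+k_d θ_c)] = 0.638 × 1490 × (1890 − 6.64) × 19.5 / [1880 × (1 + 0.0944 × 19.5)] = 3.49×10^7 / 5341 = 6537 m³.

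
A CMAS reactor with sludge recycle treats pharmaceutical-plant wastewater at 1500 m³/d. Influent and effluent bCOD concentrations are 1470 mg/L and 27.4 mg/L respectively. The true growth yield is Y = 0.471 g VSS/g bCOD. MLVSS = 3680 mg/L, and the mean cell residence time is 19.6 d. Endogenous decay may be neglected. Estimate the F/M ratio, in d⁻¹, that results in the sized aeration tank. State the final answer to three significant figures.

V·X = Y·Q·ΔS·θ_c gives V = 0.471 × 1500 × (1470 − 27.4) × 19.6 / 3680 = 5428 m³.
Food-to-microorganism ratio F/M = Q S₀ / (V X) = 1500 × 1470 / (5428 × 3680) = 0.1104 d⁻¹.

F/M ≈ 0.110 d⁻¹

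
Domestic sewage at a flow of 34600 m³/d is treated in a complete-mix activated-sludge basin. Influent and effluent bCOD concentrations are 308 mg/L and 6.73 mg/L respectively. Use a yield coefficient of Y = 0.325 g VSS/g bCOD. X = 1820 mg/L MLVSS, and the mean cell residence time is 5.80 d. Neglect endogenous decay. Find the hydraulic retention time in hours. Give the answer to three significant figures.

V·X = Y·Q·ΔS·θ_c gives V = 0.325 × 34600 × (308 − 6.73) × 5.80 / 1820 = 10796 m³.
HRT = V/Q = 10796 m³ / 34600 m³·d⁻¹ = 0.3120 d × 24 = 7.489 h.

τ ≈ 7.49 h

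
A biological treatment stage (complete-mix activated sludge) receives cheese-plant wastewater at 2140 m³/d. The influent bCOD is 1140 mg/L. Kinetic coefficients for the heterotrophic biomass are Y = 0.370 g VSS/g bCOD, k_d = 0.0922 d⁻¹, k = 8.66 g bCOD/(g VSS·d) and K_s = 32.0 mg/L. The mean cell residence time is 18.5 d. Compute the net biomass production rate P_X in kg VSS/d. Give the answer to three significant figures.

P_X ≈ 333 kg VSS/d

Effluent substrate depends only on kinetics and SRT: S = K_s(1 + k_d θ_c) / [θ_c(Yk − k_d) − 1] = 32.0 × (1 + 0.0922 × 18.5) / [18.5 × (0.370 × 8.66 − 0.0922) − 1] = 86.58 / 56.57 = 1.530 mg/L.
Correct the yield for decay: Y_obs = Y/(1 + k_d θ_c) = 0.370 / (1 + 0.0922 × 18.5) = 0.370 / 2.706 = 0.1367.
ΔS = 1140 − 1.53 = 1138 mg/L, so the substrate removal rate is 2140 × 1138/1000 = 2436 kg bCOD/d.
Net biomass production P_X = Y_obs × Q·(S₀ − S) = 0.1367 × 2436 = 333.2 kg VSS/d.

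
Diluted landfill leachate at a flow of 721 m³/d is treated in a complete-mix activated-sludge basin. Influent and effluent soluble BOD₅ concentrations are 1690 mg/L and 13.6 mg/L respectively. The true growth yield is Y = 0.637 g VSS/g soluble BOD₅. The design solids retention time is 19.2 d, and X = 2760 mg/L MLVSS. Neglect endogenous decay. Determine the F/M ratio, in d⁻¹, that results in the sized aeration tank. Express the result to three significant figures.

V·X = Y·Q·ΔS·θ_c gives V = 0.637 × 721 × (1690 − 13.6) × 19.2 / 2760 = 5356 m³.
F/M = applied load / biomass = Q·S₀/(V·X) = 721 × 1690 / (5356 × 2760) = 0.08243 d⁻¹.

F/M ≈ 0.0824 d⁻¹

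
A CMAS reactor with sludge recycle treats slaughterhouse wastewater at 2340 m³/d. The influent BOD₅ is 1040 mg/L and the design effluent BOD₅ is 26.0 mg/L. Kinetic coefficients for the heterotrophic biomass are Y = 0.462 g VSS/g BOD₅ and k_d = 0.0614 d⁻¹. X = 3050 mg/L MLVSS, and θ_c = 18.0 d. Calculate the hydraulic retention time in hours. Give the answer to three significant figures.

τ ≈ 31.5 h

Rearranging the biomass balance for a CMAS with decay, V = Y·Q·ΔS·θ_c / [X·(1+k_d θ_c)] = 0.462 × 2340 × (1040 − 26.0) × 18.0 / [3050 × (1 + 0.0614 × 18.0)] = 1.97×10^7 / 6421 = 3073 m³.
Hydraulic retention time τ = V/Q = 3073 / 2340 = 1.313 d = 31.52 h.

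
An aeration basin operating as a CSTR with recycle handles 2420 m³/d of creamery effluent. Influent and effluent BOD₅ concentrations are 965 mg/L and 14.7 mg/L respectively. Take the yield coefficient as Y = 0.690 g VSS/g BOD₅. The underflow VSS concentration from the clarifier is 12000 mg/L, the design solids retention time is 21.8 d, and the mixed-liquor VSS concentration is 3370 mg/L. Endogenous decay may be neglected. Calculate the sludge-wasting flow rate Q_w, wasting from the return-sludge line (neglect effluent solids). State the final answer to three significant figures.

Q_w ≈ 132 m³/d

With k_d = 0 the design equation reduces to V = Y Q (S₀−S) θ_c / X = 0.690 × 2420 × (965 − 14.7) × 21.8 / 3370 = 10265 m³.
Q_w = (V·X)/(θ_c X_r) = 10265 × 3370 / (21.8 × 12000) = 132.2 m³/d.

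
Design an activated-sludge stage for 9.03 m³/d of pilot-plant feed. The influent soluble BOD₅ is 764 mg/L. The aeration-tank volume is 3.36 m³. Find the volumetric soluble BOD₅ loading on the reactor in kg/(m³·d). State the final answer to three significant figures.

Applied soluble BOD₅ load per unit volume = Q·S₀/V = (9.03 × 764/1000)/3.360 = 2.053 kg soluble BOD₅·m⁻³·d⁻¹.

L_v ≈ 2.05 kg soluble BOD₅/(m³·d)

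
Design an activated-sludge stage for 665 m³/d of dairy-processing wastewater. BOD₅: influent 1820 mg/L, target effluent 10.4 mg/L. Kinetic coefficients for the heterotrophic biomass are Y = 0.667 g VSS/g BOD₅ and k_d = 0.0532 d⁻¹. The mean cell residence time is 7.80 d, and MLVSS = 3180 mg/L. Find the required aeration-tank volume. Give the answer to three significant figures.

Steady-state biomass mass balance: V·X·(1 + k_d·θ_c) = Y·Q·(S₀ − S)·θ_c, so V = 0.667 × 665 × (1820 − 10.4) × 7.80 / [3180 × (1 + 0.0532 × 7.80)] = 6.26×10^6 / 4500 = 1391 m³.

V ≈ 1390 m³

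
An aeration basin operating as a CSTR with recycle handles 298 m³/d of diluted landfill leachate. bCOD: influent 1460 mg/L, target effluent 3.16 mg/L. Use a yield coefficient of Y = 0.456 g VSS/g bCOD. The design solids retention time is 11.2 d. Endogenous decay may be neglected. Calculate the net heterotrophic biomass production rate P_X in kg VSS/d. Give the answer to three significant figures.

Since k_d ≈ 0, Y_obs = Y = 0.456 g VSS/g bCOD.
Mass of bCOD removed per day: Q(S₀ − S) = 298 × 1457 g/m³ = 434.1 kg/d.
Net biomass production P_X = Y_obs × Q·(S₀ − S) = 0.4560 × 434.1 = 198.0 kg VSS/d.

P_X ≈ 198 kg VSS/d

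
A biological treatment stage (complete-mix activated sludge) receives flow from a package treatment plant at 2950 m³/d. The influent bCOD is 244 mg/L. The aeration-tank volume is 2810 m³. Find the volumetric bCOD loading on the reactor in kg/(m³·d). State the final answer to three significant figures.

Volumetric loading L_v = Q·S₀ / V = 2950 × 244 g/m³ / 2810 m³ = 256.2 g/(m³·d) = 0.2562 kg bCOD/(m³·d).

L_v ≈ 0.256 kg bCOD/(m³·d)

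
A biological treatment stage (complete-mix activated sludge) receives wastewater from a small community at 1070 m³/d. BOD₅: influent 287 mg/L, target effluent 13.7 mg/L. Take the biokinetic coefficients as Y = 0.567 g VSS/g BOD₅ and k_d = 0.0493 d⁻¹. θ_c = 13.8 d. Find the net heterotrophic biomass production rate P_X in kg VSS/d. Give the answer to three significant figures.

Y_obs = Y / (1 + k_d θ_c) = 0.567 / (1 + 0.0493 × 13.8) = 0.567 / 1.680 = 0.3374.
ΔS = 287 − 13.7 = 273.3 mg/L, so the substrate removal rate is 1070 × 273.3/1000 = 292.4 kg BOD₅/d.
So the net sludge growth is P_X = 0.3374 × 292.4 = 98.68 kg VSS/d.

P_X ≈ 98.7 kg VSS/d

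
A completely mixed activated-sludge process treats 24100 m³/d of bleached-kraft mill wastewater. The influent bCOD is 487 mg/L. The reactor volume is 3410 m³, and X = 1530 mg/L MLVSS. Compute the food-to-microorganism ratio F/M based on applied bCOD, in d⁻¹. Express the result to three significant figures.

F/M ≈ 2.25 d⁻¹

Food-to-microorganism ratio F/M = Q S₀ / (V X) = 24100 × 487 / (3410 × 1530) = 2.250 d⁻¹.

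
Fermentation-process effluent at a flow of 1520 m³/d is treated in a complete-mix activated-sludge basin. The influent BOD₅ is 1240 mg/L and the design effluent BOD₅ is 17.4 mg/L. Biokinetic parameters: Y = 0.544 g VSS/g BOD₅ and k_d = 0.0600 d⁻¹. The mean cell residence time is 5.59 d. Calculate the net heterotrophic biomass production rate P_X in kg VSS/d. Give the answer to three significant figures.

The observed yield is Y_obs = Y/(1 + k_d·θ_c) = 0.544 / (1 + 0.0600 × 5.59) = 0.544 / 1.335 = 0.4074 g VSS per g BOD₅ removed.
Mass of BOD₅ removed per day: Q(S₀ − S) = 1520 × 1223 g/m³ = 1858 kg/d.
Biomass produced: P_X = Y_obs·Q·ΔS = 0.4074 × 1858 ≈ 757.0 kg VSS/d.

P_X ≈ 757 kg VSS/d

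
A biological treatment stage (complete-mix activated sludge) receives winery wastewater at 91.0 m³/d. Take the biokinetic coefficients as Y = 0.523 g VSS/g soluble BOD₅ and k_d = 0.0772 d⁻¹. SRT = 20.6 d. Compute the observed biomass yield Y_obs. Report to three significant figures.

The observed yield is Y_obs = Y/(1 + k_d·θ_c) = 0.523 / (1 + 0.0772 × 20.6) = 0.523 / 2.590 = 0.2019 g VSS per g soluble BOD₅ removed.

Y_obs ≈ 0.202 g VSS/g soluble BOD₅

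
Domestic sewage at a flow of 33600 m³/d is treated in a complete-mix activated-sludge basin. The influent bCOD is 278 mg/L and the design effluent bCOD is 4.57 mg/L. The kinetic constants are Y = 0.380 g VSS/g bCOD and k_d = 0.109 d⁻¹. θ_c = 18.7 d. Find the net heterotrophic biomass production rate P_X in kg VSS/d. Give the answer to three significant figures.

Observed yield with endogenous decay: Y_obs = Y / (1 + k_d·θ_c) = 0.380 / (1 + 0.109 × 18.7) = 0.380 / 3.038 = 0.1251 g VSS/g bCOD.
Q·(S₀ − S) = 33600 × (278 − 4.57) × 10⁻³ = 9187 kg/d removed.
Net biomass production P_X = Y_obs × Q·(S₀ − S) = 0.1251 × 9187 = 1149 kg VSS/d.

P_X ≈ 1150 kg VSS/d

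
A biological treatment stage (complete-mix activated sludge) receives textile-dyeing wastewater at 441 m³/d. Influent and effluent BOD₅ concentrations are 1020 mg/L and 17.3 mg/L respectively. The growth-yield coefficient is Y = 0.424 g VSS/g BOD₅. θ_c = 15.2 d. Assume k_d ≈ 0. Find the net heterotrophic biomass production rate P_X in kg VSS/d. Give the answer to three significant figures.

P_X ≈ 187 kg VSS/d

No decay correction is needed, so Y_obs = Y = 0.424.
Q·(S₀ − S) = 441 × (1020 − 17.3) × 10⁻³ = 442.2 kg/d removed.
So the net sludge growth is P_X = 0.4240 × 442.2 = 187.5 kg VSS/d.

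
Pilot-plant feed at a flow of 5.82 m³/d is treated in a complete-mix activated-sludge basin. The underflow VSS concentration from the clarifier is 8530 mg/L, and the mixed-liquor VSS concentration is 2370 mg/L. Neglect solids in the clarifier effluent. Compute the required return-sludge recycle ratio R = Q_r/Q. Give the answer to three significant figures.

Solids balance on the clarifier gives (1+R)X = R·X_r, so R = X/(X_r − X) = 2370 / (8530 − 2370) = 0.3847.

R ≈ 0.385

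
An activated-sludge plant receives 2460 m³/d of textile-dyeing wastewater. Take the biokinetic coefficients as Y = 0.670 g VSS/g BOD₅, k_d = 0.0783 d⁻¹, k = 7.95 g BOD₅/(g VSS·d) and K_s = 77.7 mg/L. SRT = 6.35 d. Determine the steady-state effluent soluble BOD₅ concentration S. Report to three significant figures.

S ≈ 3.60 mg/L

From the Monod/SRT balance for a CMAS, S = K_s·(1+k_d θ_c)/[θ_c·(Y k − k_d) − 1] = 77.7 × (1 + 0.0783 × 6.35) / [6.35 × (0.670 × 7.95 − 0.0783) − 1] = 116.3 / 32.33 = 3.599 mg/L.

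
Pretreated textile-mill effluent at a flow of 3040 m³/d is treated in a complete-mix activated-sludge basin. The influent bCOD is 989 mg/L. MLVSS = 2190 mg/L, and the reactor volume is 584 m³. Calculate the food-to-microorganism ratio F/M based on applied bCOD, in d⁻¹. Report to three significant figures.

F/M ≈ 2.35 d⁻¹

Food-to-microorganism ratio F/M = Q S₀ / (V X) = 3040 × 989 / (584.0 × 2190) = 2.351 d⁻¹.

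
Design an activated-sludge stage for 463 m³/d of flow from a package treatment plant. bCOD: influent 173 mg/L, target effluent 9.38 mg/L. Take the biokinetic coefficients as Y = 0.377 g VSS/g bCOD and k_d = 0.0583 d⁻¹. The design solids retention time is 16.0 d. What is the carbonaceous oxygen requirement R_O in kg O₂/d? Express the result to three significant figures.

Y_obs = Y / (1 + k_d θ_c) = 0.377 / (1 + 0.0583 × 16.0) = 0.377 / 1.933 = 0.1951.
Mass of bCOD removed per day: Q(S₀ − S) = 463 × 163.6 g/m³ = 75.76 kg/d.
Net sludge production P_X = 0.1951 × 75.76 = 14.78 kg VSS/d.
Carbonaceous O₂ demand = substrate oxidised − cell-mass equivalent = 75.76 − 1.42 × 14.78 = 54.77 kg O₂/d.

R_O ≈ 54.8 kg O₂/d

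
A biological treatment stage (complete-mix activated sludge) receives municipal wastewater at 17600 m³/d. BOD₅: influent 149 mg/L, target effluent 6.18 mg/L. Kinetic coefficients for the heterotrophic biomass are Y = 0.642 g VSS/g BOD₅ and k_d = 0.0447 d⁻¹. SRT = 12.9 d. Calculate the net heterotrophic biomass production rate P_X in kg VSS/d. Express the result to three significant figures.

Y_obs = Y / (1 + k_d θ_c) = 0.642 / (1 + 0.0447 × 12.9) = 0.642 / 1.577 = 0.4072.
Substrate removed = Q·(S₀ − S) = 17600 m³/d × (149 − 6.18) g/m³ = 2.51×10^6 g/d = 2514 kg/d.
Biomass produced: P_X = Y_obs·Q·ΔS = 0.4072 × 2514 ≈ 1024 kg VSS/d.

P_X ≈ 1020 kg VSS/d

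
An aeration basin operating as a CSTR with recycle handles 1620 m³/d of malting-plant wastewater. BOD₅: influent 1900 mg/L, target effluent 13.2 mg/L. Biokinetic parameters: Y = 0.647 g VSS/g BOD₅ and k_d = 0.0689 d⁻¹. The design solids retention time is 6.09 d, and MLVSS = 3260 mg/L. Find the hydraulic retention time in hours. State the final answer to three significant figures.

τ ≈ 38.6 h

From the SRT design equation V = Y Q (S₀−S) θ_c / [X (1 + k_d θ_c)] = 0.647 × 1620 × (1900 − 13.2) × 6.09 / [3260 × (1 + 0.0689 × 6.09)] = 1.2×10^7 / 4628 = 2602 m³.
τ = V/Q = 2602/1620 = 1.606 d, or 38.55 h.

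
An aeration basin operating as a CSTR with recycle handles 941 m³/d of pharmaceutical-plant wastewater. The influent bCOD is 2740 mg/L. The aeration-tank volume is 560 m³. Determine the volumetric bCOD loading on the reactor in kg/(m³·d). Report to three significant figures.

L_v ≈ 4.60 kg bCOD/(m³·d)

Volumetric loading L_v = Q·S₀ / V = 941 × 2740 g/m³ / 560.0 m³ = 4604 g/(m³·d) = 4.604 kg bCOD/(m³·d).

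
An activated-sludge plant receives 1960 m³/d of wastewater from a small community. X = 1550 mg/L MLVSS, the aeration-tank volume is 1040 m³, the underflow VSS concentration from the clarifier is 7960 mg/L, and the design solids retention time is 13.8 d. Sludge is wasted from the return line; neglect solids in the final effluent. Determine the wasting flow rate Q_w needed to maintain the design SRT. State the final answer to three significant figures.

Wasting from the return line (neglecting effluent solids): Q_w = V·X / (θ_c·X_r) = 1040 × 1550 / (13.8 × 7960) = 14.67 m³/d.

Q_w ≈ 14.7 m³/d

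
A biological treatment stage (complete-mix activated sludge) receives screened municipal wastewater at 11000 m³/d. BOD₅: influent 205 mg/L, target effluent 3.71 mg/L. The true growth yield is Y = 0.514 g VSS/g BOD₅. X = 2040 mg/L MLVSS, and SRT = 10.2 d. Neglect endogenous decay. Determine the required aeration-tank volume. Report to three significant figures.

V ≈ 5690 m³

Biomass mass balance (decay neglected): V·X = Y·Q·(S₀ − S)·θ_c, so V = 0.514 × 11000 × (205 − 3.71) × 10.2 / 2040 = 5690 m³.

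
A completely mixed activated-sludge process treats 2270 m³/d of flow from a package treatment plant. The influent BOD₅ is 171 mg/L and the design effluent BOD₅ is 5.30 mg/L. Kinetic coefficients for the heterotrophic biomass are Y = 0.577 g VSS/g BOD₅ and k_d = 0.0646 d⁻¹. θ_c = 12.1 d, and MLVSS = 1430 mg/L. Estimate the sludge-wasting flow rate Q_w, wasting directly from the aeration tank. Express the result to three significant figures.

Rearranging the biomass balance for a CMAS with decay, V = Y·Q·ΔS·θ_c / [X·(1+k_d θ_c)] = 0.577 × 2270 × (171 − 5.30) × 12.1 / [1430 × (1 + 0.0646 × 12.1)] = 2.63×10^6 / 2548 = 1031 m³.
For wasting at MLVSS concentration, Q_w = V/θ_c = 1031/12.1 = 85.19 m³/d.

Q_w ≈ 85.2 m³/d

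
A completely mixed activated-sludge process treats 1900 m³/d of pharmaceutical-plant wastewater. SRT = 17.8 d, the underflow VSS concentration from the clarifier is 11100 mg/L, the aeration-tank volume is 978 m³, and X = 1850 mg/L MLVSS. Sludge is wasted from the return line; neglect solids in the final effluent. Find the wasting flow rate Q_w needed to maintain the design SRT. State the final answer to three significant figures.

Q_w = (V·X)/(θ_c X_r) = 978.0 × 1850 / (17.8 × 11100) = 9.157 m³/d.

Q_w ≈ 9.16 m³/d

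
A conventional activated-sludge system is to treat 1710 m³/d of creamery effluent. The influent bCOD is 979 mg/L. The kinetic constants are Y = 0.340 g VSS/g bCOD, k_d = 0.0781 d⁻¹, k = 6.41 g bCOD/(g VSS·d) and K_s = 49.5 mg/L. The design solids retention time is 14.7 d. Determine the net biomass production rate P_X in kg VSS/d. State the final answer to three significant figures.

For a completely mixed reactor with recycle the Lawrence–McCarty relation gives S = K_s·(1 + k_d·θ_c) / [θ_c·(Y·k − k_d) − 1] = 49.5 × (1 + 0.0781 × 14.7) / [14.7 × (0.340 × 6.41 − 0.0781) − 1] = 106.3 / 29.89 = 3.557 mg/L.
Observed yield with endogenous decay: Y_obs = Y / (1 + k_d·θ_c) = 0.340 / (1 + 0.0781 × 14.7) = 0.340 / 2.148 = 0.1583 g VSS/g bCOD.
Substrate removed = Q·(S₀ − S) = 1710 m³/d × (979 − 3.56) g/m³ = 1.67×10^6 g/d = 1668 kg/d.
Biomass produced: P_X = Y_obs·Q·ΔS = 0.1583 × 1668 ≈ 264.0 kg VSS/d.

P_X ≈ 264 kg VSS/d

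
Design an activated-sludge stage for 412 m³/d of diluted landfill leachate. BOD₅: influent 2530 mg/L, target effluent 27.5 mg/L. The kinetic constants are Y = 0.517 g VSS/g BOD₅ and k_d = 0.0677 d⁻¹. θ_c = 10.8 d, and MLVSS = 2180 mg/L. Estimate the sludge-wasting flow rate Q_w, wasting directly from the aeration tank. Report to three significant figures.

Q_w ≈ 141 m³/d

Steady-state biomass mass balance: V·X·(1 + k_d·θ_c) = Y·Q·(S₀ − S)·θ_c, so V = 0.517 × 412 × (2530 − 27.5) × 10.8 / [2180 × (1 + 0.0677 × 10.8)] = 5.76×10^6 / 3774 = 1525 m³.
With mixed-liquor wasting, θ_c = V/Q_w, so Q_w = V/θ_c = 1525/10.8 = 141.2 m³/d.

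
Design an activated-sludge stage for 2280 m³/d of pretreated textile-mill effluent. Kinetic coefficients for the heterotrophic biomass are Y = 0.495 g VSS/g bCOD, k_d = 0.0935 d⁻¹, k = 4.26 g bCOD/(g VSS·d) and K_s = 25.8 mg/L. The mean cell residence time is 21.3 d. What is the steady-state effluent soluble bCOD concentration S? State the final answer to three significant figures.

S ≈ 1.84 mg/L

For a completely mixed reactor with recycle the Lawrence–McCarty relation gives S = K_s·(1 + k_d·θ_c) / [θ_c·(Y·k − k_d) − 1] = 25.8 × (1 + 0.0935 × 21.3) / [21.3 × (0.495 × 4.26 − 0.0935) − 1] = 77.18 / 41.92 = 1.841 mg/L.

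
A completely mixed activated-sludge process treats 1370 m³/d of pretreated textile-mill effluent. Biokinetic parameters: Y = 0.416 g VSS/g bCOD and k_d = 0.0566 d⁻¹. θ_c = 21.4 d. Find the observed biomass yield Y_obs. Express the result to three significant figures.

Y_obs ≈ 0.188 g VSS/g bCOD

Y_obs = Y / (1 + k_d θ_c) = 0.416 / (1 + 0.0566 × 21.4) = 0.416 / 2.211 = 0.1881.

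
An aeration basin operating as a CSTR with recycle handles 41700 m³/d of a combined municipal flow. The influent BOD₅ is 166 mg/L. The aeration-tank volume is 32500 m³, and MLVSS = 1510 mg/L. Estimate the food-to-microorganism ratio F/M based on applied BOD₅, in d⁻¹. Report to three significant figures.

F/M ≈ 0.141 d⁻¹

F/M = Q·S₀ / (V·X) = 41700 × 166 / (32500 × 1510) = 0.1411 g BOD₅·(g VSS·d)⁻¹.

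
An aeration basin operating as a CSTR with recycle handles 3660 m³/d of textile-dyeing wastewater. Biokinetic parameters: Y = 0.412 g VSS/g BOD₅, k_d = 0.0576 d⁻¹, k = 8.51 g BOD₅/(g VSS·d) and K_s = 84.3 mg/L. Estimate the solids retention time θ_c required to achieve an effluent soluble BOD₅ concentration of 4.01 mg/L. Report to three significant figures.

Specific growth rate at S = 4.01 mg/L: μ = YkS/(K_s+S) = 0.412·8.51·4.01/(84.3+4.01) = 0.1592 d⁻¹.
1/θ_c = 0.1592 − 0.0576 = 0.1016 d⁻¹, so θ_c = 9.842 d.

θ_c ≈ 9.84 d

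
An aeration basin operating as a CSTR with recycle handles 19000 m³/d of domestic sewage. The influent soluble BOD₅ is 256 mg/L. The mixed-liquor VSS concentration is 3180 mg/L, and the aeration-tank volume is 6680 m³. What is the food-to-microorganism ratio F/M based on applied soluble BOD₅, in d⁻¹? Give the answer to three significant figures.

F/M = Q·S₀ / (V·X) = 19000 × 256 / (6680 × 3180) = 0.2290 g soluble BOD₅·(g VSS·d)⁻¹.

F/M ≈ 0.229 d⁻¹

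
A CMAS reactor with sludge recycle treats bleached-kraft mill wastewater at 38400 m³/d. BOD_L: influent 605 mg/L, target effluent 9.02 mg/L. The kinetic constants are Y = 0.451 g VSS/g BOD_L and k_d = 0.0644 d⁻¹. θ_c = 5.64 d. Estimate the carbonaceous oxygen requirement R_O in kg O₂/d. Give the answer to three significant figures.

R_O ≈ 12100 kg O₂/d

Observed yield with endogenous decay: Y_obs = Y / (1 + k_d·θ_c) = 0.451 / (1 + 0.0644 × 5.64) = 0.451 / 1.363 = 0.3308 g VSS/g BOD_L.
Mass of BOD_L removed per day: Q(S₀ − S) = 38400 × 596.0 g/m³ = 22886 kg/d.
Net sludge production P_X = 0.3308 × 22886 = 7571 kg VSS/d.
Carbonaceous O₂ demand = substrate oxidised − cell-mass equivalent = 22886 − 1.42 × 7571 = 12134 kg O₂/d.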